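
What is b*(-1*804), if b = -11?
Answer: 8844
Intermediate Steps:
b*(-1*804) = -(-11)*804 = -11*(-804) = 8844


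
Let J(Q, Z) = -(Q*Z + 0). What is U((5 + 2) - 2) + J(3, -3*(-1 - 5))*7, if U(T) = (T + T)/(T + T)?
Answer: -377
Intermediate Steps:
J(Q, Z) = -Q*Z
U(T) = 1 (U(T) = (2*T)/((2*T)) = (2*T)*(1/(2*T)) = 1)
U((5 + 2) - 2) + J(3, -3*(-1 - 5))*7 = 1 - 1*3*(-3*(-1 - 5))*7 = 1 - 1*3*(-3*(-6))*7 = 1 - 1*3*18*7 = 1 - 54*7 = 1 - 378 = -377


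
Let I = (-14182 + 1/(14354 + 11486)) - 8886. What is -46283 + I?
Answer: -1792029839/25840 ≈ -69351.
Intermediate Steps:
I = -596077119/25840 (I = (-14182 + 1/25840) - 8886 = -366462879/25840 - 8886 = -596077119/25840 ≈ -23068.)
-46283 + I = -46283 - 596077119/25840 = -1792029839/25840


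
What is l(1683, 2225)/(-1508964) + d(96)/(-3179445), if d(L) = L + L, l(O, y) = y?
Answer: -2454662071/1599222681660 ≈ -0.0015349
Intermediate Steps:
d(L) = 2*L
l(1683, 2225)/(-1508964) + d(96)/(-3179445) = 2225/(-1508964) + (2*96)/(-3179445) = 2225*(-1/1508964) + 192*(-1/3179445) = -2225/1508964 - 64/1059815 = -2454662071/1599222681660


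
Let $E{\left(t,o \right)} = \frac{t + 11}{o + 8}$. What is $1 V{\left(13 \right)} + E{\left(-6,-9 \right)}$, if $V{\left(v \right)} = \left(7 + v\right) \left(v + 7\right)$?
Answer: $395$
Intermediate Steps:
$E{\left(t,o \right)} = \frac{11 + t}{8 + o}$
$V{\left(v \right)} = \left(7 + v\right)^{2}$ ($V{\left(v \right)} = \left(7 + v\right) \left(7 + v\right) = \left(7 + v\right)^{2}$)
$1 V{\left(13 \right)} + E{\left(-6,-9 \right)} = 1 \left(7 + 13\right)^{2} + \frac{11 - 6}{8 - 9} = 1 \cdot 20^{2} + \frac{1}{-1} \cdot 5 = 1 \cdot 400 - 5 = 400 - 5 = 395$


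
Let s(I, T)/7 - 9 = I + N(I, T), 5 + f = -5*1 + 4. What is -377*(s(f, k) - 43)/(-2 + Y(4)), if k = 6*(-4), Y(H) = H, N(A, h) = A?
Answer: 12064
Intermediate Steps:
f = -6 (f = -5 + (-5*1 + 4) = -5 + (-5 + 4) = -5 - 1 = -6)
k = -24
s(I, T) = 63 + 14*I (s(I, T) = 63 + 7*(I + I) = 63 + 7*(2*I) = 63 + 14*I)
-377*(s(f, k) - 43)/(-2 + Y(4)) = -377*((63 + 14*(-6)) - 43)/(-2 + 4) = -377*((63 - 84) - 43)/2 = -377*(-21 - 43)/2 = -(-24128)/2 = -377*(-32) = 12064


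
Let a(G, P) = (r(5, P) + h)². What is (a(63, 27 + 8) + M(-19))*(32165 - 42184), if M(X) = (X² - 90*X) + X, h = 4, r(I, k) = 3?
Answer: -21049919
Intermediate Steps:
a(G, P) = 49 (a(G, P) = (3 + 4)² = 7² = 49)
M(X) = X² - 89*X
(a(63, 27 + 8) + M(-19))*(32165 - 42184) = (49 - 19*(-89 - 19))*(32165 - 42184) = (49 - 19*(-108))*(-10019) = (49 + 2052)*(-10019) = 2101*(-10019) = -21049919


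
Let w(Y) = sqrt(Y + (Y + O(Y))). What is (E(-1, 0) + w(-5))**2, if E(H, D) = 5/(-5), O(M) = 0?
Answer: (1 - I*sqrt(10))**2 ≈ -9.0 - 6.3246*I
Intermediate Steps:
E(H, D) = -1 (E(H, D) = 5*(-1/5) = -1)
w(Y) = sqrt(2)*sqrt(Y) (w(Y) = sqrt(Y + (Y + 0)) = sqrt(Y + Y) = sqrt(2*Y) = sqrt(2)*sqrt(Y))
(E(-1, 0) + w(-5))**2 = (-1 + sqrt(2)*sqrt(-5))**2 = (-1 + sqrt(2)*(I*sqrt(5)))**2 = (-1 + I*sqrt(10))**2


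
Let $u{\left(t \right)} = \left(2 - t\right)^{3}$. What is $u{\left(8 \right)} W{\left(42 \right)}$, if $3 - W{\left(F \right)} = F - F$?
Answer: $-648$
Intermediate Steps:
$W{\left(F \right)} = 3$ ($W{\left(F \right)} = 3 - \left(F - F\right) = 3 - 0 = 3 + 0 = 3$)
$u{\left(8 \right)} W{\left(42 \right)} = - \left(-2 + 8\right)^{3} \cdot 3 = - 6^{3} \cdot 3 = \left(-1\right) 216 \cdot 3 = \left(-216\right) 3 = -648$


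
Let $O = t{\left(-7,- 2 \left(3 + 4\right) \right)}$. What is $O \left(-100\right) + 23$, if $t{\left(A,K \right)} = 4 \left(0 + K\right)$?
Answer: $5623$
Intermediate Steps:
$t{\left(A,K \right)} = 4 K$
$O = -56$ ($O = 4 \left(- 2 \left(3 + 4\right)\right) = 4 \left(\left(-2\right) 7\right) = 4 \left(-14\right) = -56$)
$O \left(-100\right) + 23 = \left(-56\right) \left(-100\right) + 23 = 5600 + 23 = 5623$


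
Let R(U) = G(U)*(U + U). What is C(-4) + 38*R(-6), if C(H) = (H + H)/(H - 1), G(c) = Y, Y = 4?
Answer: -9112/5 ≈ -1822.4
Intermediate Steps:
G(c) = 4
C(H) = 2*H/(-1 + H) (C(H) = (2*H)/(-1 + H) = 2*H/(-1 + H))
R(U) = 8*U (R(U) = 4*(U + U) = 4*(2*U) = 8*U)
C(-4) + 38*R(-6) = 2*(-4)/(-1 - 4) + 38*(8*(-6)) = 2*(-4)/(-5) + 38*(-48) = 2*(-4)*(-⅕) - 1824 = 8/5 - 1824 = -9112/5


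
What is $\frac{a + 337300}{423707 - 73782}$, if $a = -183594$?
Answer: $\frac{153706}{349925} \approx 0.43925$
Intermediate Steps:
$\frac{a + 337300}{423707 - 73782} = \frac{-183594 + 337300}{423707 - 73782} = \frac{153706}{349925}$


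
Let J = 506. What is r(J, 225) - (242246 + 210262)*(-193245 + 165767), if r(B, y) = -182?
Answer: 12434014642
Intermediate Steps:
r(J, 225) - (242246 + 210262)*(-193245 + 165767) = -182 - (242246 + 210262)*(-193245 + 165767) = -182 - 452508*(-27478) = -182 - 1*(-12434014824) = -182 + 12434014824 = 12434014642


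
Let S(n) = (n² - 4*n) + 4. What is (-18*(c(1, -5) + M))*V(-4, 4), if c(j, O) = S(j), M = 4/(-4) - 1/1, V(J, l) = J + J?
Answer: -144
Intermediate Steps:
V(J, l) = 2*J
S(n) = 4 + n² - 4*n
M = -2 (M = 4*(-¼) - 1*1 = -1 - 1 = -2)
c(j, O) = 4 + j² - 4*j
(-18*(c(1, -5) + M))*V(-4, 4) = (-18*((4 + 1² - 4*1) - 2))*(2*(-4)) = -18*((4 + 1 - 4) - 2)*(-8) = -18*(1 - 2)*(-8) = -18*(-1)*(-8) = 18*(-8) = -144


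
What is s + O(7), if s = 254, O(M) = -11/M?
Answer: 1767/7 ≈ 252.43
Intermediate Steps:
s + O(7) = 254 - 11/7 = 1767/7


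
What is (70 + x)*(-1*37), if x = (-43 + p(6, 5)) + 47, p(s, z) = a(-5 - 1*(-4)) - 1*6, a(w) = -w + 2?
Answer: -2627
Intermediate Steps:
a(w) = 2 - w
p(s, z) = -3 (p(s, z) = (2 - (-5 - 1*(-4))) - 1*6 = (2 - (-5 + 4)) - 6 = (2 - 1*(-1)) - 6 = (2 + 1) - 6 = 3 - 6 = -3)
x = 1 (x = (-43 - 3) + 47 = -46 + 47 = 1)
(70 + x)*(-1*37) = (70 + 1)*(-1*37) = 71*(-37) = -2627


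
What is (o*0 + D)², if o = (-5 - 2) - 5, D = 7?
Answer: 49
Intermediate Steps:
o = -12 (o = -7 - 5 = -12)
(o*0 + D)² = (-12*0 + 7)² = (0 + 7)² = 7² = 49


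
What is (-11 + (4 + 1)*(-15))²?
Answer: 7396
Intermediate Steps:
(-11 + (4 + 1)*(-15))² = (-11 + 5*(-15))² = (-11 - 75)² = (-86)² = 7396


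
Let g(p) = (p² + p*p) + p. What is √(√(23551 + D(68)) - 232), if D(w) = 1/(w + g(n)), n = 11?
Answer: 2*√(-5976378 + 642*√37917483)/321 ≈ 8.8621*I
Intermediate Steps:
g(p) = p + 2*p² (g(p) = (p² + p²) + p = 2*p² + p = p + 2*p²)
D(w) = 1/(253 + w) (D(w) = 1/(w + 11*(1 + 2*11)) = 1/(w + 11*(1 + 22)) = 1/(w + 11*23) = 1/(w + 253) = 1/(253 + w))
√(√(23551 + D(68)) - 232) = √(√(23551 + 1/(253 + 68)) - 232) = √(√(23551 + 1/321) - 232) = √(√(7559872/321) - 232) = √(8*√37917483/321 - 232) = √(-232 + 8*√37917483/321)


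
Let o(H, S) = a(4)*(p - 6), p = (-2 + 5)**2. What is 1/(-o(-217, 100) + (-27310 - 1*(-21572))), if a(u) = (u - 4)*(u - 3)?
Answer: -1/5738 ≈ -0.00017428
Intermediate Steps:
a(u) = (-4 + u)*(-3 + u)
p = 9 (p = 3**2 = 9)
o(H, S) = 0 (o(H, S) = (12 + 4**2 - 7*4)*(9 - 6) = (12 + 16 - 28)*3 = 0*3 = 0)
1/(-o(-217, 100) + (-27310 - 1*(-21572))) = 1/(-1*0 + (-27310 - 1*(-21572))) = 1/(0 + (-27310 + 21572)) = 1/(0 - 5738) = 1/(-5738) = -1/5738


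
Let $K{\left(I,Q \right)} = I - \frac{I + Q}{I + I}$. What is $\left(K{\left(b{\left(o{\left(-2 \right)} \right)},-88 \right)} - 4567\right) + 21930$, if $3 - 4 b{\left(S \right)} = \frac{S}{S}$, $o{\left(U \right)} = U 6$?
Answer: $17451$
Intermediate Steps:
$o{\left(U \right)} = 6 U$
$b{\left(S \right)} = \frac{1}{2}$ ($b{\left(S \right)} = \frac{3}{4} - \frac{S \frac{1}{S}}{4} = \frac{3}{4} - \frac{1}{4} = \frac{1}{2}$)
$K{\left(I,Q \right)} = I - \frac{I + Q}{2 I}$
$\left(K{\left(b{\left(o{\left(-2 \right)} \right)},-88 \right)} - 4567\right) + 21930 = \left(\left(- \frac{1}{2} + \frac{1}{2} - - 44 \frac{1}{\frac{1}{2}}\right) - 4567\right) + 21930 = \left(\left(- \frac{1}{2} + \frac{1}{2} - \left(-44\right) 2\right) - 4567\right) + 21930 = \left(\left(- \frac{1}{2} + \frac{1}{2} + 88\right) - 4567\right) + 21930 = \left(88 - 4567\right) + 21930 = -4479 + 21930 = 17451$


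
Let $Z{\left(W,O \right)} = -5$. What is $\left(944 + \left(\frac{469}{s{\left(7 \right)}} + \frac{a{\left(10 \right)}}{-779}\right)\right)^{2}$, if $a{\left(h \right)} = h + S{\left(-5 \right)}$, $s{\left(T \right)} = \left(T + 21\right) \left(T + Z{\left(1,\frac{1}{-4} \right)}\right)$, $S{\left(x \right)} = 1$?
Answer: $\frac{35225566322769}{38837824} \approx 9.0699 \cdot 10^{5}$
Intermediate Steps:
$s{\left(T \right)} = \left(-5 + T\right) \left(21 + T\right)$ ($s{\left(T \right)} = \left(T + 21\right) \left(T - 5\right) = \left(21 + T\right) \left(-5 + T\right) = \left(-5 + T\right) \left(21 + T\right)$)
$a{\left(h \right)} = 1 + h$ ($a{\left(h \right)} = h + 1 = 1 + h$)
$\left(944 + \left(\frac{469}{s{\left(7 \right)}} + \frac{a{\left(10 \right)}}{-779}\right)\right)^{2} = \left(944 + \left(\frac{469}{-105 + 7^{2} + 16 \cdot 7} + \frac{1 + 10}{-779}\right)\right)^{2} = \left(944 + \left(\frac{469}{-105 + 49 + 112} + 11 \left(- \frac{1}{779}\right)\right)\right)^{2} = \left(944 - \left(\frac{11}{779} - \frac{469}{56}\right)\right)^{2} = \left(944 + \left(469 \cdot \frac{1}{56} - \frac{11}{779}\right)\right)^{2} = \left(944 + \left(\frac{67}{8} - \frac{11}{779}\right)\right)^{2} = \left(944 + \frac{52105}{6232}\right)^{2} = \left(\frac{5935113}{6232}\right)^{2} = \frac{35225566322769}{38837824}$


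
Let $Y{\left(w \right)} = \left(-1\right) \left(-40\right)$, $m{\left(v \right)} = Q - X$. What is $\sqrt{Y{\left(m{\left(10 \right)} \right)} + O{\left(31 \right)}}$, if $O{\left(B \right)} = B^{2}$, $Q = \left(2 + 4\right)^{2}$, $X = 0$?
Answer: $\sqrt{1001} \approx 31.639$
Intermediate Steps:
$Q = 36$ ($Q = 6^{2} = 36$)
$m{\left(v \right)} = 36$ ($m{\left(v \right)} = 36 - 0 = 36 + 0 = 36$)
$Y{\left(w \right)} = 40$
$\sqrt{Y{\left(m{\left(10 \right)} \right)} + O{\left(31 \right)}} = \sqrt{40 + 31^{2}} = \sqrt{40 + 961} = \sqrt{1001}$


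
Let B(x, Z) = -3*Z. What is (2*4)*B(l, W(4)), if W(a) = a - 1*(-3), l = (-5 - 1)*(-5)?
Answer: -168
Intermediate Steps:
l = 30 (l = -6*(-5) = 30)
W(a) = 3 + a (W(a) = a + 3 = 3 + a)
(2*4)*B(l, W(4)) = (2*4)*(-3*(3 + 4)) = 8*(-3*7) = 8*(-21) = -168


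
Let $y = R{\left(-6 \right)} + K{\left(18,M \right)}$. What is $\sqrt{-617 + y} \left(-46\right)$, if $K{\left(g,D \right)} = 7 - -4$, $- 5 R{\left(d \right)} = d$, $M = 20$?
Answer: $- \frac{552 i \sqrt{105}}{5} \approx - 1131.3 i$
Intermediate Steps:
$R{\left(d \right)} = - \frac{d}{5}$
$K{\left(g,D \right)} = 11$ ($K{\left(g,D \right)} = 7 + 4 = 11$)
$y = \frac{61}{5}$ ($y = \left(- \frac{1}{5}\right) \left(-6\right) + 11 = \frac{6}{5} + 11 = \frac{61}{5} \approx 12.2$)
$\sqrt{-617 + y} \left(-46\right) = \sqrt{-617 + \frac{61}{5}} \left(-46\right) = \sqrt{- \frac{3024}{5}} \left(-46\right) = \frac{12 i \sqrt{105}}{5} \left(-46\right) = - \frac{552 i \sqrt{105}}{5}$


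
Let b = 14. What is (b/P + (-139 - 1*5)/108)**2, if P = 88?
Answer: 24025/17424 ≈ 1.3788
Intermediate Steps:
(b/P + (-139 - 1*5)/108)**2 = (14/88 + (-139 - 1*5)/108)**2 = (14*(1/88) + (-139 - 5)*(1/108))**2 = (7/44 - 144*1/108)**2 = (7/44 - 4/3)**2 = (-155/132)**2 = 24025/17424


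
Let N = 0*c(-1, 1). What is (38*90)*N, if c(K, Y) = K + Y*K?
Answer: 0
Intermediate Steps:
c(K, Y) = K + K*Y
N = 0 (N = 0*(-(1 + 1)) = 0*(-1*2) = 0*(-2) = 0)
(38*90)*N = (38*90)*0 = 3420*0 = 0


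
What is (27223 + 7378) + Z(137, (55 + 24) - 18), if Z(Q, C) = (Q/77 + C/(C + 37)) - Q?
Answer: 37154781/1078 ≈ 34466.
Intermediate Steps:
Z(Q, C) = -76*Q/77 + C/(37 + C) (Z(Q, C) = (Q*(1/77) + C/(37 + C)) - Q = (Q/77 + C/(37 + C)) - Q = -76*Q/77 + C/(37 + C))
(27223 + 7378) + Z(137, (55 + 24) - 18) = (27223 + 7378) + (-2812*137 + 77*((55 + 24) - 18) - 76*((55 + 24) - 18)*137)/(77*(37 + ((55 + 24) - 18))) = 34601 + (-385244 + 77*(79 - 18) - 76*(79 - 18)*137)/(77*(37 + (79 - 18))) = 34601 + (-385244 + 77*61 - 76*61*137)/(77*(37 + 61)) = 34601 + (1/77)*(-385244 + 4697 - 635132)/98 = 34601 + (1/77)*(1/98)*(-1015679) = 34601 - 145097/1078 = 37154781/1078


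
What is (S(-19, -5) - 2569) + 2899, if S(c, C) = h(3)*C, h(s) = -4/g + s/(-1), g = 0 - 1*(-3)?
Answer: 1055/3 ≈ 351.67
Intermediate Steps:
g = 3 (g = 0 + 3 = 3)
h(s) = -4/3 - s (h(s) = -4/3 + s/(-1) = -4*⅓ + s*(-1) = -4/3 - s)
S(c, C) = -13*C/3 (S(c, C) = (-4/3 - 1*3)*C = (-4/3 - 3)*C = -13*C/3)
(S(-19, -5) - 2569) + 2899 = (-13/3*(-5) - 2569) + 2899 = (65/3 - 2569) + 2899 = -7642/3 + 2899 = 1055/3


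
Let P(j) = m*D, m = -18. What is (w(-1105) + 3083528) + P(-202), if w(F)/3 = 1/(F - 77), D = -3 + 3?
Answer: 1214910031/394 ≈ 3.0835e+6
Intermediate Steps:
D = 0
w(F) = 3/(-77 + F) (w(F) = 3/(F - 77) = 3/(-77 + F))
P(j) = 0 (P(j) = -18*0 = 0)
(w(-1105) + 3083528) + P(-202) = (3/(-77 - 1105) + 3083528) + 0 = (3/(-1182) + 3083528) + 0 = (3*(-1/1182) + 3083528) + 0 = (-1/394 + 3083528) + 0 = 1214910031/394 + 0 = 1214910031/394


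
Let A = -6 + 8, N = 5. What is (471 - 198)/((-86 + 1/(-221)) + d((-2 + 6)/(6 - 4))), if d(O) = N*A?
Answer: -20111/5599 ≈ -3.5919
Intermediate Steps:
A = 2
d(O) = 10 (d(O) = 5*2 = 10)
(471 - 198)/((-86 + 1/(-221)) + d((-2 + 6)/(6 - 4))) = (471 - 198)/((-86 + 1/(-221)) + 10) = 273/((-86 - 1/221) + 10) = 273/(-19007/221 + 10) = 273/(-16797/221) = 273*(-221/16797) = -20111/5599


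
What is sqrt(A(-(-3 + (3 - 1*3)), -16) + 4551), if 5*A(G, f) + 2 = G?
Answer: 2*sqrt(28445)/5 ≈ 67.463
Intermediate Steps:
A(G, f) = -2/5 + G/5
sqrt(A(-(-3 + (3 - 1*3)), -16) + 4551) = sqrt((-2/5 + (-(-3 + (3 - 1*3)))/5) + 4551) = sqrt((-2/5 + (-(-3 + (3 - 3)))/5) + 4551) = sqrt((-2/5 + (-(-3 + 0))/5) + 4551) = sqrt((-2/5 + (-1*(-3))/5) + 4551) = sqrt((-2/5 + (1/5)*3) + 4551) = sqrt((-2/5 + 3/5) + 4551) = sqrt(1/5 + 4551) = sqrt(22756/5) = 2*sqrt(28445)/5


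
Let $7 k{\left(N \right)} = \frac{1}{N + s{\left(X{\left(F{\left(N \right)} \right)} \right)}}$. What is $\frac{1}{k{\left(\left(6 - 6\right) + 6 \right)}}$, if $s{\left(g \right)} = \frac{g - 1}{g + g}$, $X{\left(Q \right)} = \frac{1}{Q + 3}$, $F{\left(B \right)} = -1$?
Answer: $\frac{77}{2} \approx 38.5$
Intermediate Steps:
$X{\left(Q \right)} = \frac{1}{3 + Q}$
$s{\left(g \right)} = \frac{-1 + g}{2 g}$
$k{\left(N \right)} = \frac{1}{7 \left(- \frac{1}{2} + N\right)}$ ($k{\left(N \right)} = \frac{1}{7 \left(N + \frac{-1 + \frac{1}{3 - 1}}{2 \frac{1}{3 - 1}}\right)} = \frac{1}{7 \left(N + \frac{-1 + \frac{1}{2}}{2 \cdot \frac{1}{2}}\right)} = \frac{1}{7 \left(N + \frac{\frac{1}{\frac{1}{2}} \left(-1 + \frac{1}{2}\right)}{2}\right)} = \frac{1}{7 \left(N + \frac{1}{2} \cdot 2 \left(- \frac{1}{2}\right)\right)} = \frac{1}{7 \left(N - \frac{1}{2}\right)} = \frac{1}{7 \left(- \frac{1}{2} + N\right)}$)
$\frac{1}{k{\left(\left(6 - 6\right) + 6 \right)}} = \frac{1}{\frac{2}{7} \frac{1}{-1 + 2 \left(\left(6 - 6\right) + 6\right)}} = \frac{1}{\frac{2}{7} \frac{1}{-1 + 2 \left(0 + 6\right)}} = \frac{1}{\frac{2}{7} \frac{1}{-1 + 2 \cdot 6}} = \frac{1}{\frac{2}{7} \frac{1}{-1 + 12}} = \frac{1}{\frac{2}{7} \cdot \frac{1}{11}} = \frac{1}{\frac{2}{77}} = \frac{77}{2}$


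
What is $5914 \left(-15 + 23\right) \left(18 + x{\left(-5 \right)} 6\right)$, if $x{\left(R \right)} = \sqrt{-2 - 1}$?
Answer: $851616 + 283872 i \sqrt{3} \approx 8.5162 \cdot 10^{5} + 4.9168 \cdot 10^{5} i$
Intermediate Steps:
$x{\left(R \right)} = i \sqrt{3}$ ($x{\left(R \right)} = \sqrt{-3} = i \sqrt{3}$)
$5914 \left(-15 + 23\right) \left(18 + x{\left(-5 \right)} 6\right) = 5914 \left(-15 + 23\right) \left(18 + i \sqrt{3} \cdot 6\right) = 5914 \cdot 8 \left(18 + 6 i \sqrt{3}\right) = 5914 \left(144 + 48 i \sqrt{3}\right) = 851616 + 283872 i \sqrt{3}$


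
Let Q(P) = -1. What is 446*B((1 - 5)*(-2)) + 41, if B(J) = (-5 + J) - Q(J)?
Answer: 1825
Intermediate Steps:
B(J) = -4 + J (B(J) = (-5 + J) - 1*(-1) = (-5 + J) + 1 = -4 + J)
446*B((1 - 5)*(-2)) + 41 = 446*(-4 + (1 - 5)*(-2)) + 41 = 446*(-4 - 4*(-2)) + 41 = 446*(-4 + 8) + 41 = 446*4 + 41 = 1784 + 41 = 1825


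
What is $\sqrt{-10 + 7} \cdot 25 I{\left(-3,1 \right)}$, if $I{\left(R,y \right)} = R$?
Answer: $- 75 i \sqrt{3} \approx - 129.9 i$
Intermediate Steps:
$\sqrt{-10 + 7} \cdot 25 I{\left(-3,1 \right)} = \sqrt{-10 + 7} \cdot 25 \left(-3\right) = \sqrt{-3} \cdot 25 \left(-3\right) = i \sqrt{3} \cdot 25 \left(-3\right) = 25 i \sqrt{3} \left(-3\right) = - 75 i \sqrt{3}$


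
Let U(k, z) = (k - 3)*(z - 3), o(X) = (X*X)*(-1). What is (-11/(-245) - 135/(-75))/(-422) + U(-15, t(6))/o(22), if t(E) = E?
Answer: 1341073/12510190 ≈ 0.10720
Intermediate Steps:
o(X) = -X**2 (o(X) = X**2*(-1) = -X**2)
U(k, z) = (-3 + k)*(-3 + z)
(-11/(-245) - 135/(-75))/(-422) + U(-15, t(6))/o(22) = (-11/(-245) - 135/(-75))/(-422) + (9 - 3*(-15) - 3*6 - 15*6)/((-1*22**2)) = (-11*(-1/245) - 135*(-1/75))*(-1/422) + (9 + 45 - 18 - 90)/((-1*484)) = (11/245 + 9/5)*(-1/422) - 54/(-484) = (452/245)*(-1/422) - 54*(-1/484) = -226/51695 + 27/242 = 1341073/12510190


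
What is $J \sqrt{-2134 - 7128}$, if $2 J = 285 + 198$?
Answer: $\frac{483 i \sqrt{9262}}{2} \approx 23242.0 i$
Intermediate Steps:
$J = \frac{483}{2}$ ($J = \frac{285 + 198}{2} = \frac{1}{2} \cdot 483 = \frac{483}{2} \approx 241.5$)
$J \sqrt{-2134 - 7128} = \frac{483 \sqrt{-2134 - 7128}}{2} = \frac{483 \sqrt{-9262}}{2} = \frac{483 i \sqrt{9262}}{2}$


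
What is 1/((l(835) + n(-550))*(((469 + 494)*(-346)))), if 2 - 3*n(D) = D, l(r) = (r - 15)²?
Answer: -1/224103643632 ≈ -4.4622e-12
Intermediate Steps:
l(r) = (-15 + r)²
n(D) = ⅔ - D/3
1/((l(835) + n(-550))*(((469 + 494)*(-346)))) = 1/(((-15 + 835)² + (⅔ - ⅓*(-550)))*(((469 + 494)*(-346)))) = 1/((820² + (⅔ + 550/3))*((963*(-346)))) = 1/((672400 + 184)*(-333198)) = -1/333198/672584 = (1/672584)*(-1/333198) = -1/224103643632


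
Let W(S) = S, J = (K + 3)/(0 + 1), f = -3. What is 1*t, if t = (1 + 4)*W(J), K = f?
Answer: 0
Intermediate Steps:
K = -3
J = 0 (J = (-3 + 3)/(0 + 1) = 0/1 = 0*1 = 0)
t = 0 (t = (1 + 4)*0 = 5*0 = 0)
1*t = 1*0 = 0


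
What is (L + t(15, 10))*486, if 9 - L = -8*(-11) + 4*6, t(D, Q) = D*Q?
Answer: 22842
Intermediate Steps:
L = -103 (L = 9 - (-8*(-11) + 4*6) = 9 - (88 + 24) = 9 - 1*112 = 9 - 112 = -103)
(L + t(15, 10))*486 = (-103 + 15*10)*486 = (-103 + 150)*486 = 47*486 = 22842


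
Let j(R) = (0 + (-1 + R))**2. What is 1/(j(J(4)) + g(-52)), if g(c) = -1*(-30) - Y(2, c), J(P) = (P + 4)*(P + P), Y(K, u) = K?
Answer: 1/3997 ≈ 0.00025019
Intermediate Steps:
J(P) = 2*P*(4 + P) (J(P) = (4 + P)*(2*P) = 2*P*(4 + P))
j(R) = (-1 + R)**2
g(c) = 28 (g(c) = -1*(-30) - 1*2 = 30 - 2 = 28)
1/(j(J(4)) + g(-52)) = 1/((-1 + 2*4*(4 + 4))**2 + 28) = 1/((-1 + 2*4*8)**2 + 28) = 1/((-1 + 64)**2 + 28) = 1/(63**2 + 28) = 1/(3969 + 28) = 1/3997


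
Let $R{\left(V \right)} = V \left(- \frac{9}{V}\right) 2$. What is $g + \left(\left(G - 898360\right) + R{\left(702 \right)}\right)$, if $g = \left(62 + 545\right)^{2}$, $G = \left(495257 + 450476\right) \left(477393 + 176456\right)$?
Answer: $618366046388$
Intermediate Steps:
$G = 618366576317$ ($G = 945733 \cdot 653849 = 618366576317$)
$R{\left(V \right)} = -18$ ($R{\left(V \right)} = \left(-9\right) 2 = -18$)
$g = 368449$ ($g = 607^{2} = 368449$)
$g + \left(\left(G - 898360\right) + R{\left(702 \right)}\right) = 368449 + \left(\left(618366576317 - 898360\right) - 18\right) = 368449 + \left(618365677957 - 18\right) = 368449 + 618365677939 = 618366046388$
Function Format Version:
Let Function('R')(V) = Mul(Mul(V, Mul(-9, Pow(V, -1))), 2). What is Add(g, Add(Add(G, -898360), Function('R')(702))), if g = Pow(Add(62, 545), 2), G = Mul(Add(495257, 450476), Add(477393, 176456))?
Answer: 618366046388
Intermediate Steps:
G = 618366576317 (G = Mul(945733, 653849) = 618366576317)
Function('R')(V) = -18 (Function('R')(V) = Mul(-9, 2) = -18)
g = 368449 (g = Pow(607, 2) = 368449)
Add(g, Add(Add(G, -898360), Function('R')(702))) = Add(368449, Add(Add(618366576317, -898360), -18)) = Add(368449, Add(618365677957, -18)) = Add(368449, 618365677939) = 618366046388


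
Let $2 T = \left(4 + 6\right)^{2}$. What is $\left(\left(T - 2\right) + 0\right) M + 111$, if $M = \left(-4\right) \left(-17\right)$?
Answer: $3375$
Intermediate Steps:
$M = 68$
$T = 50$ ($T = \frac{\left(4 + 6\right)^{2}}{2} = \frac{10^{2}}{2} = \frac{1}{2} \cdot 100 = 50$)
$\left(\left(T - 2\right) + 0\right) M + 111 = \left(\left(50 - 2\right) + 0\right) 68 + 111 = \left(48 + 0\right) 68 + 111 = 48 \cdot 68 + 111 = 3264 + 111 = 3375$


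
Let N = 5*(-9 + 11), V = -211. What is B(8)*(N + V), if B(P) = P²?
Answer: -12864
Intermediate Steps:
N = 10 (N = 5*2 = 10)
B(8)*(N + V) = 8²*(10 - 211) = 64*(-201) = -12864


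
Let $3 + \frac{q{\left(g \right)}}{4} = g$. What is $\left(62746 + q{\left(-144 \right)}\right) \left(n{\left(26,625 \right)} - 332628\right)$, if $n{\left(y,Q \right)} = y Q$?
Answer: $-19665423724$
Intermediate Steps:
$q{\left(g \right)} = -12 + 4 g$
$n{\left(y,Q \right)} = Q y$
$\left(62746 + q{\left(-144 \right)}\right) \left(n{\left(26,625 \right)} - 332628\right) = \left(62746 + \left(-12 + 4 \left(-144\right)\right)\right) \left(625 \cdot 26 - 332628\right) = \left(62746 - 588\right) \left(16250 - 332628\right) = \left(62746 - 588\right) \left(-316378\right) = 62158 \left(-316378\right) = -19665423724$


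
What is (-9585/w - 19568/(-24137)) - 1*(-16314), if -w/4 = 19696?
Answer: 31024628880569/1901609408 ≈ 16315.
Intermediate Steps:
w = -78784 (w = -4*19696 = -78784)
(-9585/w - 19568/(-24137)) - 1*(-16314) = (-9585/(-78784) - 19568/(-24137)) - 1*(-16314) = (-9585*(-1/78784) - 19568*(-1/24137)) + 16314 = (9585/78784 + 19568/24137) + 16314 = 1772998457/1901609408 + 16314 = 31024628880569/1901609408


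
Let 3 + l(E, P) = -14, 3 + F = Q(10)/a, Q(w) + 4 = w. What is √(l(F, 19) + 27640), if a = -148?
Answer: √27623 ≈ 166.20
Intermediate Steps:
Q(w) = -4 + w
F = -225/74 (F = -3 + (-4 + 10)/(-148) = -3 + 6*(-1/148) = -3 - 3/74 = -225/74 ≈ -3.0405)
l(E, P) = -17 (l(E, P) = -3 - 14 = -17)
√(l(F, 19) + 27640) = √(-17 + 27640) = √27623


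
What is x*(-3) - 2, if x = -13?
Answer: 37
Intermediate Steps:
x*(-3) - 2 = -13*(-3) - 2 = 39 - 2 = 37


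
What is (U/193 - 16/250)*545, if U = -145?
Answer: -2143921/4825 ≈ -444.34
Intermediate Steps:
(U/193 - 16/250)*545 = (-145/193 - 16/250)*545 = (-145*1/193 - 16*1/250)*545 = (-145/193 - 8/125)*545 = -19669/24125*545 = -2143921/4825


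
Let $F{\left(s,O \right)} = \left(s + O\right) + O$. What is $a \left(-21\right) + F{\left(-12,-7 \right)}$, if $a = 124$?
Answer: $-2630$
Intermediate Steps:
$F{\left(s,O \right)} = s + 2 O$ ($F{\left(s,O \right)} = \left(O + s\right) + O = s + 2 O$)
$a \left(-21\right) + F{\left(-12,-7 \right)} = 124 \left(-21\right) + \left(-12 + 2 \left(-7\right)\right) = -2604 - 26 = -2630$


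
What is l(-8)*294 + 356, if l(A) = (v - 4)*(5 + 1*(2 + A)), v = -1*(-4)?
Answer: 356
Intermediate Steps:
v = 4
l(A) = 0 (l(A) = (4 - 4)*(5 + 1*(2 + A)) = 0*(5 + (2 + A)) = 0*(7 + A) = 0)
l(-8)*294 + 356 = 0*294 + 356 = 0 + 356 = 356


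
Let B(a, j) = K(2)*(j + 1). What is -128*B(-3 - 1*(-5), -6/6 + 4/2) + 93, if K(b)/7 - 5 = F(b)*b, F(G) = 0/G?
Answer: -8867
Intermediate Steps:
F(G) = 0
K(b) = 35 (K(b) = 35 + 7*(0*b) = 35 + 7*0 = 35 + 0 = 35)
B(a, j) = 35 + 35*j (B(a, j) = 35*(j + 1) = 35*(1 + j) = 35 + 35*j)
-128*B(-3 - 1*(-5), -6/6 + 4/2) + 93 = -128*(35 + 35*(-6/6 + 4/2)) + 93 = -128*(35 + 35*(-6*⅙ + 4*(½))) + 93 = -128*(35 + 35*(-1 + 2)) + 93 = -128*(35 + 35*1) + 93 = -128*(35 + 35) + 93 = -128*70 + 93 = -8960 + 93 = -8867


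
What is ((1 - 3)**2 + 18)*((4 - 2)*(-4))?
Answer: -176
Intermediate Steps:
((1 - 3)**2 + 18)*((4 - 2)*(-4)) = ((-2)**2 + 18)*(2*(-4)) = (4 + 18)*(-8) = 22*(-8) = -176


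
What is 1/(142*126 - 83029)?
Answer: -1/65137 ≈ -1.5352e-5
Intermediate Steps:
1/(142*126 - 83029) = 1/(17892 - 83029) = 1/(-65137) = -1/65137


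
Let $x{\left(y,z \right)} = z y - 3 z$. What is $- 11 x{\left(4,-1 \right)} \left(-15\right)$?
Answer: $-165$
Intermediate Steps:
$x{\left(y,z \right)} = - 3 z + y z$ ($x{\left(y,z \right)} = y z - 3 z = - 3 z + y z$)
$- 11 x{\left(4,-1 \right)} \left(-15\right) = - 11 \left(- (-3 + 4)\right) \left(-15\right) = - 11 \left(\left(-1\right) 1\right) \left(-15\right) = \left(-11\right) \left(-1\right) \left(-15\right) = 11 \left(-15\right) = -165$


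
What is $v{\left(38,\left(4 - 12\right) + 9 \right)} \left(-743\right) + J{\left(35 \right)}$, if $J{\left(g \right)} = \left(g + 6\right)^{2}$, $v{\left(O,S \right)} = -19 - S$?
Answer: $16541$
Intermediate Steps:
$J{\left(g \right)} = \left(6 + g\right)^{2}$
$v{\left(38,\left(4 - 12\right) + 9 \right)} \left(-743\right) + J{\left(35 \right)} = \left(-19 - \left(\left(4 - 12\right) + 9\right)\right) \left(-743\right) + \left(6 + 35\right)^{2} = \left(-19 - \left(-8 + 9\right)\right) \left(-743\right) + 41^{2} = \left(-19 - 1\right) \left(-743\right) + 1681 = \left(-20\right) \left(-743\right) + 1681 = 14860 + 1681 = 16541$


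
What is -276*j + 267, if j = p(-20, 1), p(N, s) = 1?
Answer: -9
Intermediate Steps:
j = 1
-276*j + 267 = -276*1 + 267 = -276 + 267 = -9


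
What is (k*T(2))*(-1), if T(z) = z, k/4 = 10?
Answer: -80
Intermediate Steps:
k = 40 (k = 4*10 = 40)
(k*T(2))*(-1) = (40*2)*(-1) = 80*(-1) = -80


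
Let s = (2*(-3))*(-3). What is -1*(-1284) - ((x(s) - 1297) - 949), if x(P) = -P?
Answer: 3548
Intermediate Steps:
s = 18 (s = -6*(-3) = 18)
-1*(-1284) - ((x(s) - 1297) - 949) = -1*(-1284) - ((-1*18 - 1297) - 949) = 1284 - ((-18 - 1297) - 949) = 1284 - (-1315 - 949) = 1284 - 1*(-2264) = 1284 + 2264 = 3548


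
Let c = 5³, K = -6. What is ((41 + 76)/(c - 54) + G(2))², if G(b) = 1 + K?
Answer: 56644/5041 ≈ 11.237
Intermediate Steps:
G(b) = -5 (G(b) = 1 - 6 = -5)
c = 125
((41 + 76)/(c - 54) + G(2))² = ((41 + 76)/(125 - 54) - 5)² = (117/71 - 5)² = (-238/71)² = 56644/5041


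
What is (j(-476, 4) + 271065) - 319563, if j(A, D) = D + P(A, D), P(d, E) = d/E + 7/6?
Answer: -291671/6 ≈ -48612.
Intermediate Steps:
P(d, E) = 7/6 + d/E (P(d, E) = d/E + 7*(⅙) = d/E + 7/6 = 7/6 + d/E)
j(A, D) = 7/6 + D + A/D (j(A, D) = D + (7/6 + A/D) = 7/6 + D + A/D)
(j(-476, 4) + 271065) - 319563 = ((7/6 + 4 - 476/4) + 271065) - 319563 = ((7/6 + 4 - 476*¼) + 271065) - 319563 = ((7/6 + 4 - 119) + 271065) - 319563 = (-683/6 + 271065) - 319563 = 1625707/6 - 319563 = -291671/6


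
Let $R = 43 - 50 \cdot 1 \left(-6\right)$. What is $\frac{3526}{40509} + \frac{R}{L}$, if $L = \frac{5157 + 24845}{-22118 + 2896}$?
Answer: $- \frac{19069711733}{86810787} \approx -219.67$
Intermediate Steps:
$R = 343$ ($R = 43 - -300 = 43 + 300 = 343$)
$L = - \frac{2143}{1373}$ ($L = \frac{30002}{-19222} = 30002 \left(- \frac{1}{19222}\right) = - \frac{2143}{1373} \approx -1.5608$)
$\frac{3526}{40509} + \frac{R}{L} = \frac{3526}{40509} + \frac{343}{- \frac{2143}{1373}} = 3526 \cdot \frac{1}{40509} + 343 \left(- \frac{1373}{2143}\right) = \frac{3526}{40509} - \frac{470939}{2143} = - \frac{19069711733}{86810787}$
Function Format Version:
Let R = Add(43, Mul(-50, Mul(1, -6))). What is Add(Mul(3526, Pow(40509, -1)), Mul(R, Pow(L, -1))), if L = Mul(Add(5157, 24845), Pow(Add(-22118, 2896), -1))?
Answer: Rational(-19069711733, 86810787) ≈ -219.67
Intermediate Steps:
R = 343 (R = Add(43, Mul(-50, -6)) = Add(43, 300) = 343)
L = Rational(-2143, 1373) (L = Mul(30002, Pow(-19222, -1)) = Mul(30002, Rational(-1, 19222)) = Rational(-2143, 1373) ≈ -1.5608)
Add(Mul(3526, Pow(40509, -1)), Mul(R, Pow(L, -1))) = Add(Mul(3526, Pow(40509, -1)), Mul(343, Pow(Rational(-2143, 1373), -1))) = Add(Mul(3526, Rational(1, 40509)), Mul(343, Rational(-1373, 2143))) = Add(Rational(3526, 40509), Rational(-470939, 2143)) = Rational(-19069711733, 86810787)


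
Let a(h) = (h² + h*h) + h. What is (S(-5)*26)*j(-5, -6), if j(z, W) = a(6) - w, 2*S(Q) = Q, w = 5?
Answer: -4745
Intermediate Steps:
a(h) = h + 2*h² (a(h) = (h² + h²) + h = 2*h² + h = h + 2*h²)
S(Q) = Q/2
j(z, W) = 73 (j(z, W) = 6*(1 + 2*6) - 1*5 = 6*(1 + 12) - 5 = 6*13 - 5 = 78 - 5 = 73)
(S(-5)*26)*j(-5, -6) = (((½)*(-5))*26)*73 = -5/2*26*73 = -65*73 = -4745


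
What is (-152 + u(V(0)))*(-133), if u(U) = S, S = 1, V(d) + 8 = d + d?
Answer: 20083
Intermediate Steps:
V(d) = -8 + 2*d (V(d) = -8 + (d + d) = -8 + 2*d)
u(U) = 1
(-152 + u(V(0)))*(-133) = (-152 + 1)*(-133) = -151*(-133) = 20083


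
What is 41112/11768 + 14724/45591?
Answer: 85317051/22354787 ≈ 3.8165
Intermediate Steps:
41112/11768 + 14724/45591 = 41112*(1/11768) + 14724*(1/45591) = 5139/1471 + 4908/15197 = 85317051/22354787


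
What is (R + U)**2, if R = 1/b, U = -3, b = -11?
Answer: 1156/121 ≈ 9.5537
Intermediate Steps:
R = -1/11 (R = 1/(-11) = -1/11 ≈ -0.090909)
(R + U)**2 = (-1/11 - 3)**2 = (-34/11)**2 = 1156/121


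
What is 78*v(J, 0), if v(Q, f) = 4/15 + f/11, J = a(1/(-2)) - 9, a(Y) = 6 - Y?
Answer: 104/5 ≈ 20.800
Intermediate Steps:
J = -5/2 (J = (6 - 1/(-2)) - 9 = (6 - 1*(-½)) - 9 = (6 + ½) - 9 = 13/2 - 9 = -5/2 ≈ -2.5000)
v(Q, f) = 4/15 + f/11 (v(Q, f) = 4*(1/15) + f*(1/11) = 4/15 + f/11)
78*v(J, 0) = 78*(4/15 + (1/11)*0) = 78*(4/15 + 0) = 78*(4/15) = 104/5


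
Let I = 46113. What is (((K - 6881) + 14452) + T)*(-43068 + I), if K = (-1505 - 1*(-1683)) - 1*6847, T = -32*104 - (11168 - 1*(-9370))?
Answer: -69925380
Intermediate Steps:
T = -23866 (T = -3328 - (11168 + 9370) = -3328 - 1*20538 = -3328 - 20538 = -23866)
K = -6669 (K = (-1505 + 1683) - 6847 = 178 - 6847 = -6669)
(((K - 6881) + 14452) + T)*(-43068 + I) = (((-6669 - 6881) + 14452) - 23866)*(-43068 + 46113) = ((-13550 + 14452) - 23866)*3045 = (902 - 23866)*3045 = -22964*3045 = -69925380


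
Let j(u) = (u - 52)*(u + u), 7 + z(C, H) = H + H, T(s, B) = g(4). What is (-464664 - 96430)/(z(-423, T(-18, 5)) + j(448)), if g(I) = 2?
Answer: -561094/354813 ≈ -1.5814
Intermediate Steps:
T(s, B) = 2
z(C, H) = -7 + 2*H (z(C, H) = -7 + (H + H) = -7 + 2*H)
j(u) = 2*u*(-52 + u) (j(u) = (-52 + u)*(2*u) = 2*u*(-52 + u))
(-464664 - 96430)/(z(-423, T(-18, 5)) + j(448)) = (-464664 - 96430)/((-7 + 2*2) + 2*448*(-52 + 448)) = -561094/((-7 + 4) + 2*448*396) = -561094/(-3 + 354816) = -561094/354813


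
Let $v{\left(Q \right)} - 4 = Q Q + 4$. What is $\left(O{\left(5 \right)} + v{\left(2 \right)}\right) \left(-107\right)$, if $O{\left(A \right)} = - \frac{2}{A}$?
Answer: $- \frac{6206}{5} \approx -1241.2$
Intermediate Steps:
$v{\left(Q \right)} = 8 + Q^{2}$ ($v{\left(Q \right)} = 4 + \left(Q Q + 4\right) = 4 + \left(Q^{2} + 4\right) = 4 + \left(4 + Q^{2}\right) = 8 + Q^{2}$)
$\left(O{\left(5 \right)} + v{\left(2 \right)}\right) \left(-107\right) = \left(- \frac{2}{5} + \left(8 + 2^{2}\right)\right) \left(-107\right) = \left(\left(-2\right) \frac{1}{5} + \left(8 + 4\right)\right) \left(-107\right) = \left(- \frac{2}{5} + 12\right) \left(-107\right) = \frac{58}{5} \left(-107\right) = - \frac{6206}{5}$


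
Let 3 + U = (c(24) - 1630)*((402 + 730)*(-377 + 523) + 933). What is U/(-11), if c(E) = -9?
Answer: 272409998/11 ≈ 2.4765e+7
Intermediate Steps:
U = -272409998 (U = -3 + (-9 - 1630)*((402 + 730)*(-377 + 523) + 933) = -3 - 1639*(1132*146 + 933) = -3 - 1639*(165272 + 933) = -3 - 1639*166205 = -3 - 272409995 = -272409998)
U/(-11) = -272409998/(-11) = -1/11*(-272409998) = 272409998/11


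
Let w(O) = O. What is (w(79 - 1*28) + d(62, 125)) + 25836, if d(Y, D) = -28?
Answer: 25859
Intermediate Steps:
(w(79 - 1*28) + d(62, 125)) + 25836 = ((79 - 1*28) - 28) + 25836 = ((79 - 28) - 28) + 25836 = (51 - 28) + 25836 = 23 + 25836 = 25859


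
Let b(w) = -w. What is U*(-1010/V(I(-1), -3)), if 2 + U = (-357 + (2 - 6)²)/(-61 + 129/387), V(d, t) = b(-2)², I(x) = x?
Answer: -332795/364 ≈ -914.27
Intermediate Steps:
V(d, t) = 4 (V(d, t) = (-1*(-2))² = 2² = 4)
U = 659/182 (U = -2 + (-357 + (2 - 6)²)/(-61 + 129/387) = -2 + (-357 + (-4)²)/(-61 + 129*(1/387)) = -2 + (-357 + 16)/(-61 + ⅓) = -2 - 341/(-182/3) = -2 - 341*(-3/182) = -2 + 1023/182 = 659/182 ≈ 3.6209)
U*(-1010/V(I(-1), -3)) = 659*(-1010/4)/182 = 659*(-1010*¼)/182 = (659/182)*(-505/2) = -332795/364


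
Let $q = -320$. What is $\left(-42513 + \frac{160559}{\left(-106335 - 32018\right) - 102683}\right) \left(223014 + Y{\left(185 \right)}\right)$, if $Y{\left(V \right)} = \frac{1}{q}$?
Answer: $- \frac{731294940331036933}{77131520} \approx -9.4811 \cdot 10^{9}$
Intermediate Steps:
$Y{\left(V \right)} = - \frac{1}{320}$ ($Y{\left(V \right)} = \frac{1}{-320} = - \frac{1}{320}$)
$\left(-42513 + \frac{160559}{\left(-106335 - 32018\right) - 102683}\right) \left(223014 + Y{\left(185 \right)}\right) = \left(-42513 + \frac{160559}{\left(-106335 - 32018\right) - 102683}\right) \left(223014 - \frac{1}{320}\right) = \left(-42513 + \frac{160559}{-138353 - 102683}\right) \frac{71364479}{320} = \left(-42513 + \frac{160559}{-241036}\right) \frac{71364479}{320} = \left(-42513 + 160559 \left(- \frac{1}{241036}\right)\right) \frac{71364479}{320} = \left(-42513 - \frac{160559}{241036}\right) \frac{71364479}{320} = \left(- \frac{10247324027}{241036}\right) \frac{71364479}{320} = - \frac{731294940331036933}{77131520}$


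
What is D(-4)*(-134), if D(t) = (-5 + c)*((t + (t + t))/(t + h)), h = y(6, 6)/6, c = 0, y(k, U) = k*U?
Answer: -4020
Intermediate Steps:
y(k, U) = U*k
h = 6 (h = (6*6)/6 = 36*(1/6) = 6)
D(t) = -15*t/(6 + t) (D(t) = (-5 + 0)*((t + (t + t))/(t + 6)) = -5*(t + 2*t)/(6 + t) = -5*3*t/(6 + t) = -15*t/(6 + t))
D(-4)*(-134) = -15*(-4)/(6 - 4)*(-134) = -15*(-4)/2*(-134) = -15*(-4)*1/2*(-134) = 30*(-134) = -4020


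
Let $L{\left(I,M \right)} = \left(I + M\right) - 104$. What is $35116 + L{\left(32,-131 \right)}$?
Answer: $34913$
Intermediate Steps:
$L{\left(I,M \right)} = -104 + I + M$
$35116 + L{\left(32,-131 \right)} = 35116 - 203 = 34913$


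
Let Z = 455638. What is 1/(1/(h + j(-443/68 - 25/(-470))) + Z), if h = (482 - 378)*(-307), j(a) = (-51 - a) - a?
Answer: 51081791/23274805086060 ≈ 2.1947e-6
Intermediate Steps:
j(a) = -51 - 2*a
h = -31928 (h = 104*(-307) = -31928)
1/(1/(h + j(-443/68 - 25/(-470))) + Z) = 1/(1/(-31928 + (-51 - 2*(-443/68 - 25/(-470)))) + 455638) = 1/(1/(-31928 + (-51 - 2*(-443*1/68 - 25*(-1/470)))) + 455638) = 1/(1/(-31928 + (-51 - 2*(-443/68 + 5/94))) + 455638) = 1/(1/(-31928 + (-51 - 2*(-20651/3196))) + 455638) = 1/(1/(-31928 + (-51 + 20651/1598)) + 455638) = 1/(1/(-31928 - 60847/1598) + 455638) = 1/(1/(-51081791/1598) + 455638) = 1/(-1598/51081791 + 455638) = 1/(23274805086060/51081791) = 51081791/23274805086060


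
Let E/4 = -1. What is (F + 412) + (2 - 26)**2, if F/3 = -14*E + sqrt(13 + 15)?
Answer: 1156 + 6*sqrt(7) ≈ 1171.9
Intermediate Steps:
E = -4 (E = 4*(-1) = -4)
F = 168 + 6*sqrt(7) (F = 3*(-14*(-4) + sqrt(13 + 15)) = 3*(56 + sqrt(28)) = 3*(56 + 2*sqrt(7)) = 168 + 6*sqrt(7) ≈ 183.87)
(F + 412) + (2 - 26)**2 = ((168 + 6*sqrt(7)) + 412) + (2 - 26)**2 = (580 + 6*sqrt(7)) + (-24)**2 = (580 + 6*sqrt(7)) + 576 = 1156 + 6*sqrt(7)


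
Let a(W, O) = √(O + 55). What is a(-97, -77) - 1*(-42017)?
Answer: 42017 + I*√22 ≈ 42017.0 + 4.6904*I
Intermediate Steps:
a(W, O) = √(55 + O)
a(-97, -77) - 1*(-42017) = √(55 - 77) - 1*(-42017) = √(-22) + 42017 = I*√22 + 42017 = 42017 + I*√22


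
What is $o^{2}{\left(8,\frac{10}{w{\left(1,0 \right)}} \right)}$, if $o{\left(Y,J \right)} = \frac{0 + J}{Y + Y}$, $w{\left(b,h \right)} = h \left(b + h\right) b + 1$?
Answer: $\frac{25}{64} \approx 0.39063$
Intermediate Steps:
$w{\left(b,h \right)} = 1 + b h \left(b + h\right)$ ($w{\left(b,h \right)} = b h \left(b + h\right) + 1 = 1 + b h \left(b + h\right)$)
$o{\left(Y,J \right)} = \frac{J}{2 Y}$
$o^{2}{\left(8,\frac{10}{w{\left(1,0 \right)}} \right)} = \left(\frac{10 \frac{1}{1 + 1 \cdot 0^{2} + 0 \cdot 1^{2}}}{2 \cdot 8}\right)^{2} = \left(\frac{1}{2} \frac{10}{1 + 1 \cdot 0 + 0 \cdot 1} \cdot \frac{1}{8}\right)^{2} = \left(\frac{1}{2} \frac{10}{1 + 0 + 0} \cdot \frac{1}{8}\right)^{2} = \left(\frac{1}{2} \cdot \frac{10}{1} \cdot \frac{1}{8}\right)^{2} = \left(\frac{1}{2} \cdot 10 \cdot 1 \cdot \frac{1}{8}\right)^{2} = \left(\frac{1}{2} \cdot 10 \cdot \frac{1}{8}\right)^{2} = \left(\frac{5}{8}\right)^{2} = \frac{25}{64}$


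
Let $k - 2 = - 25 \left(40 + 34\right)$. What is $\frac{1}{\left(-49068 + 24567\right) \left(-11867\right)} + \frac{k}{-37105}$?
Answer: $\frac{537312259321}{10788403682535} \approx 0.049805$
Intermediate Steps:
$k = -1848$ ($k = 2 - 25 \left(40 + 34\right) = 2 - 1850 = -1848$)
$\frac{1}{\left(-49068 + 24567\right) \left(-11867\right)} + \frac{k}{-37105} = \frac{1}{\left(-49068 + 24567\right) \left(-11867\right)} - \frac{1848}{-37105} = \frac{1}{-24501} \left(- \frac{1}{11867}\right) - - \frac{1848}{37105} = \left(- \frac{1}{24501}\right) \left(- \frac{1}{11867}\right) + \frac{1848}{37105} = \frac{1}{290753367} + \frac{1848}{37105} = \frac{537312259321}{10788403682535}$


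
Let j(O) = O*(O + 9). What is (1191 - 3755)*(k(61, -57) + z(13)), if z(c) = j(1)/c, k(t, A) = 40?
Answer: -1358920/13 ≈ -1.0453e+5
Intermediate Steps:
j(O) = O*(9 + O)
z(c) = 10/c (z(c) = (1*(9 + 1))/c = (1*10)/c = 10/c)
(1191 - 3755)*(k(61, -57) + z(13)) = (1191 - 3755)*(40 + 10/13) = -2564*(40 + 10*(1/13)) = -2564*(40 + 10/13) = -2564*530/13 = -1358920/13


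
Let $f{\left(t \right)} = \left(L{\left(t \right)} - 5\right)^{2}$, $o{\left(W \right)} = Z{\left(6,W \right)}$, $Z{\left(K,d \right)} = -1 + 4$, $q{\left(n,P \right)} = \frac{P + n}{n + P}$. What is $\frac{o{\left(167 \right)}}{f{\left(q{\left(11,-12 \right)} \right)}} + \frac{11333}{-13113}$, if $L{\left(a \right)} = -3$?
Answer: $- \frac{685973}{839232} \approx -0.81738$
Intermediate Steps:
$q{\left(n,P \right)} = 1$ ($q{\left(n,P \right)} = \frac{P + n}{P + n} = 1$)
$Z{\left(K,d \right)} = 3$
$o{\left(W \right)} = 3$
$f{\left(t \right)} = 64$ ($f{\left(t \right)} = \left(-3 - 5\right)^{2} = \left(-8\right)^{2} = 64$)
$\frac{o{\left(167 \right)}}{f{\left(q{\left(11,-12 \right)} \right)}} + \frac{11333}{-13113} = \frac{3}{64} + \frac{11333}{-13113} = 3 \cdot \frac{1}{64} + 11333 \left(- \frac{1}{13113}\right) = \frac{3}{64} - \frac{11333}{13113} = - \frac{685973}{839232}$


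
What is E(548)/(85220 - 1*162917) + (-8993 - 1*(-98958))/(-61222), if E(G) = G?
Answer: -7023560261/4756765734 ≈ -1.4765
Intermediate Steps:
E(548)/(85220 - 1*162917) + (-8993 - 1*(-98958))/(-61222) = 548/(85220 - 1*162917) + (-8993 - 1*(-98958))/(-61222) = 548/(85220 - 162917) + (-8993 + 98958)*(-1/61222) = 548/(-77697) + 89965*(-1/61222) = 548*(-1/77697) - 89965/61222 = -548/77697 - 89965/61222 = -7023560261/4756765734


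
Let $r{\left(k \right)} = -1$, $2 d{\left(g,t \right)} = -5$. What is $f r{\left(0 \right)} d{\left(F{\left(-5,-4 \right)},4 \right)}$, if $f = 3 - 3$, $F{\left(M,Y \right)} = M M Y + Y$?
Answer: $0$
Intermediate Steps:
$F{\left(M,Y \right)} = Y + Y M^{2}$ ($F{\left(M,Y \right)} = M^{2} Y + Y = Y M^{2} + Y = Y + Y M^{2}$)
$d{\left(g,t \right)} = - \frac{5}{2}$ ($d{\left(g,t \right)} = \frac{1}{2} \left(-5\right) = - \frac{5}{2}$)
$f = 0$ ($f = 3 - 3 = 0$)
$f r{\left(0 \right)} d{\left(F{\left(-5,-4 \right)},4 \right)} = 0 \left(-1\right) \left(- \frac{5}{2}\right) = 0 \left(- \frac{5}{2}\right) = 0$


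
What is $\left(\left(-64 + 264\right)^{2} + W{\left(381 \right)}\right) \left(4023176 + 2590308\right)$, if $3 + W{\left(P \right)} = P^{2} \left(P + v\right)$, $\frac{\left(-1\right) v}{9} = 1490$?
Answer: $-12507835421069248$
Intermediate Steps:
$v = -13410$ ($v = \left(-9\right) 1490 = -13410$)
$W{\left(P \right)} = -3 + P^{2} \left(-13410 + P\right)$ ($W{\left(P \right)} = -3 + P^{2} \left(P - 13410\right) = -3 + P^{2} \left(-13410 + P\right)$)
$\left(\left(-64 + 264\right)^{2} + W{\left(381 \right)}\right) \left(4023176 + 2590308\right) = \left(\left(-64 + 264\right)^{2} - \left(3 - 55306341 + 1946609010\right)\right) \left(4023176 + 2590308\right) = \left(200^{2} - 1891302672\right) 6613484 = \left(40000 - 1891302672\right) 6613484 = \left(-1891262672\right) 6613484 = -12507835421069248$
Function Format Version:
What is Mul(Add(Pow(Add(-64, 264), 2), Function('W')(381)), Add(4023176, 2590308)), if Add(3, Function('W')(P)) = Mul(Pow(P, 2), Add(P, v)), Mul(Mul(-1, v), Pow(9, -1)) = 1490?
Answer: -12507835421069248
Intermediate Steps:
v = -13410 (v = Mul(-9, 1490) = -13410)
Function('W')(P) = Add(-3, Mul(Pow(P, 2), Add(-13410, P))) (Function('W')(P) = Add(-3, Mul(Pow(P, 2), Add(P, -13410))) = Add(-3, Mul(Pow(P, 2), Add(-13410, P))))
Mul(Add(Pow(Add(-64, 264), 2), Function('W')(381)), Add(4023176, 2590308)) = Mul(Add(Pow(Add(-64, 264), 2), Add(-3, Pow(381, 3), Mul(-13410, Pow(381, 2)))), Add(4023176, 2590308)) = Mul(Add(Pow(200, 2), Add(-3, 55306341, Mul(-13410, 145161))), 6613484) = Mul(Add(40000, Add(-3, 55306341, -1946609010)), 6613484) = Mul(Add(40000, -1891302672), 6613484) = Mul(-1891262672, 6613484) = -12507835421069248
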